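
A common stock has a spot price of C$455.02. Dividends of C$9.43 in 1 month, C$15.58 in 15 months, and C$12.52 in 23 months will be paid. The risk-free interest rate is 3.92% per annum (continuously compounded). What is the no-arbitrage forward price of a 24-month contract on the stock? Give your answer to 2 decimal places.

PV(dividends) I = 9.43·e^(−0.0392·1/12) + 15.58·e^(−0.0392·15/12) + 12.52·e^(−0.0392·23/12)
I = 9.3992 + 14.8350 + 11.6138 = 35.8480
F = (S − I)·e^(rT) = (455.02 − 35.8480) · e^(0.0392·24/12)
= 419.1720 · e^0.078400 = 419.1720 × 1.081555 = C$453.36

C$453.36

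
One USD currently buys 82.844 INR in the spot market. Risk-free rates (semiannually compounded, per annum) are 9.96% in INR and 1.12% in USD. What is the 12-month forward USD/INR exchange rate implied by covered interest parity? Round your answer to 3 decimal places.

90.287

By covered interest parity, F = S · (1+r_INR/2)^(2T) / (1+r_USD/2)^(2T)
= 82.844 × 1.102080 / 1.011231 = 82.844 × 1.089840
F = 90.287 INR per USD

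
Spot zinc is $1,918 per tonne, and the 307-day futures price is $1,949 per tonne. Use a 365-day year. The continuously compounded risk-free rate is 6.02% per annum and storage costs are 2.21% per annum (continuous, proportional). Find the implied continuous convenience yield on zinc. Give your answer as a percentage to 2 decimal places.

F = S·e^((r+u−y)T) ⇒ (r+u−y) = ln(F/S)/T
ln(1949/1918) = 0.016033; /T ⇒ 0.019062
y = r + u − ln(F/S)/T = 0.0602 + 0.0221 − 0.019062 = 0.063238
y = 6.32%

6.32%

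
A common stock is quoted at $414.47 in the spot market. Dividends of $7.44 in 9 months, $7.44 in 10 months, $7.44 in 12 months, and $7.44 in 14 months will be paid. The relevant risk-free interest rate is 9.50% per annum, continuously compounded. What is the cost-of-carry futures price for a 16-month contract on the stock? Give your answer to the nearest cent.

PV(dividends) I = 7.44·e^(−0.0950·9/12) + 7.44·e^(−0.0950·10/12) + 7.44·e^(−0.0950·12/12) + 7.44·e^(−0.0950·14/12)
I = 6.9283 + 6.8737 + 6.7657 + 6.6595 = 27.2272
F = (S − I)·e^(rT) = (414.47 − 27.2272) · e^(0.0950·16/12)
= 387.2428 · e^0.126667 = 387.2428 × 1.135039 = $439.54

$439.54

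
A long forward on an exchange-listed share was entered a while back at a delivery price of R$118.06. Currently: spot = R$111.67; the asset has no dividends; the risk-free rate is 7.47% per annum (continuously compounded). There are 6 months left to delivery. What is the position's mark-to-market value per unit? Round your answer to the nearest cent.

-R$2.06

Current fair forward for the remaining 6 months: F = S·e^(r·T), r = 0.0747
F = 111.67 · e^(0.0747 × 6/12) = 111.67 × 1.038056 = 115.9197
Value of long forward = (F − K)·e^(−rT) = (115.9197 − 118.06) · e^(−0.0747·6/12)
= -2.1403 × 0.963339 = -2.06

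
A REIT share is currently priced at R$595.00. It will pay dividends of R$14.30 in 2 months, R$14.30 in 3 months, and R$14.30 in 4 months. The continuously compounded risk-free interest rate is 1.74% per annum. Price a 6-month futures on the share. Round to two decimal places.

R$557.11

PV(dividends) I = 14.30·e^(−0.0174·2/12) + 14.30·e^(−0.0174·3/12) + 14.30·e^(−0.0174·4/12)
I = 14.2586 + 14.2379 + 14.2173 = 42.7138
F = (S − I)·e^(rT) = (595.00 − 42.7138) · e^(0.0174·6/12)
= 552.2862 · e^0.008700 = 552.2862 × 1.008738 = R$557.11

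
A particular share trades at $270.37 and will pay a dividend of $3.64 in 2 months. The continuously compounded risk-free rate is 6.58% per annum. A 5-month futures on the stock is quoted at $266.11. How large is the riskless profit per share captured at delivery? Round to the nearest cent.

$8.07 per share

PV(dividends) I = 3.64·e^(−0.0658·2/12) = 3.6003
Fair futures F* = (S − I)·e^(rT) = (270.37 − 3.6003)·e^0.027417 = 266.7697 × 1.027796 = 274.1848
Market $266.11 < fair 274.1848: forward underpriced → reverse cash-and-carry (short the stock, invest proceeds at r, pay the dividends, go long the forward).
Profit at T = |F_mkt − F*| = |266.11 − 274.1848| = $8.07 per share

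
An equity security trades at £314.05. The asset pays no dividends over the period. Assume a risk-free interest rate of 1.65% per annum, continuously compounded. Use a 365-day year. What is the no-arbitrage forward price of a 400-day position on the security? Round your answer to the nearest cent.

F = S·e^(rT) = 314.05 · e^(0.0165 × 400/365)
= 314.05 · e^0.018082 = 314.05 × 1.018246
F = £319.78

£319.78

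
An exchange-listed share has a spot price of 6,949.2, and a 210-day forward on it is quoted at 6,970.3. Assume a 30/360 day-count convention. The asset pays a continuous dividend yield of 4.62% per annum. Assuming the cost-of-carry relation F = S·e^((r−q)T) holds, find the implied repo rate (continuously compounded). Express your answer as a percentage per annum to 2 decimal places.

From F = S·e^((r−q)T): (r − q) = ln(F/S)/T
ln(6970.3/6949.2) = ln(1.003036) = 0.003031
(r − q) = 0.003031 / (210/360) = 0.005196
r = ln(F/S)/T + q = 0.005196 + 0.0462 = 0.051396
r = 5.14%

5.14%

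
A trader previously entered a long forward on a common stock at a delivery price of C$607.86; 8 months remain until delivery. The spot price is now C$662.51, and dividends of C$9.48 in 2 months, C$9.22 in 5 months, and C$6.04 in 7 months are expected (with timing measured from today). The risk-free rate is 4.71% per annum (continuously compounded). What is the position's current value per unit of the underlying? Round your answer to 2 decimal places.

PV(remaining dividends) I = 9.48·e^(−0.0471·2/12) + 9.22·e^(−0.0471·5/12) + 6.04·e^(−0.0471·7/12) = 24.3230
Current forward F = (S − I)·e^(rT) = (662.51 − 24.3230)·e^(0.0471·8/12) = 638.1870 × 1.031898 = 658.5439
Value (long) = (F − K)·e^(−rT) = (658.5439 − 607.86) × 0.969088 = 49.1172
Value = C$49.12

C$49.12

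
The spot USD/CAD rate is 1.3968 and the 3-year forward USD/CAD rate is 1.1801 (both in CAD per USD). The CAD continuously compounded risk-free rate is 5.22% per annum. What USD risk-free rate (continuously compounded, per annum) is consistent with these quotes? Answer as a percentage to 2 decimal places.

F = S·e^((r_CAD − r_USD)T) ⇒ r_USD = r_CAD − ln(F/S)/T
ln(1.1801/1.3968) = -0.168585; /(3) = -0.056195
r_USD = 0.0522 + 0.056195 = 0.108395
r_USD = 10.84%

10.84%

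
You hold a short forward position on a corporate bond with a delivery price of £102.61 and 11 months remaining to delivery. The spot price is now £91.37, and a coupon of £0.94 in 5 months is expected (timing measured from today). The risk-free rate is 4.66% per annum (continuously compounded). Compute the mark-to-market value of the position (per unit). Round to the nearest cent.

PV(remaining coupons) I = 0.94·e^(−0.0466·5/12) = 0.9219
Current forward F = (S − I)·e^(rT) = (91.37 − 0.9219)·e^(0.0466·11/12) = 90.4481 × 1.043642 = 94.3954
Value (long) = (F − K)·e^(−rT) = (94.3954 − 102.61) × 0.958183 = -7.8711
Short position value = −(long value) = £7.87

£7.87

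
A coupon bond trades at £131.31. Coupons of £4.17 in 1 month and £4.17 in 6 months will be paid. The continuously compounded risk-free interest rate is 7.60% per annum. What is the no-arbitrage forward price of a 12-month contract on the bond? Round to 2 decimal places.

PV(coupons) I = 4.17·e^(−0.0760·1/12) + 4.17·e^(−0.0760·6/12)
I = 4.1437 + 4.0145 = 8.1582
F = (S − I)·e^(rT) = (131.31 − 8.1582) · e^(0.0760·12/12)
= 123.1518 · e^0.076000 = 123.1518 × 1.078963 = £132.88

£132.88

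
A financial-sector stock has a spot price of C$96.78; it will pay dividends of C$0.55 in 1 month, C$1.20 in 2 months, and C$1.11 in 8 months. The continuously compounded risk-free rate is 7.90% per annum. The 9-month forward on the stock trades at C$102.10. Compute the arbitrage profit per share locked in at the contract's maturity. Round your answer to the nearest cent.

C$2.37 per share

PV(dividends) I = 0.55·e^(−0.0790·1/12) + 1.20·e^(−0.0790·2/12) + 1.11·e^(−0.0790·8/12) = 2.7837
Fair forward F* = (S − I)·e^(rT) = (96.78 − 2.7837)·e^0.059250 = 93.9963 × 1.061040 = 99.7338
Market C$102.10 > fair 99.7338: forward overpriced → cash-and-carry (borrow at r, buy the stock and collect the dividends, short the forward).
Profit at T = |F_mkt − F*| = |102.10 − 99.7338| = C$2.37 per share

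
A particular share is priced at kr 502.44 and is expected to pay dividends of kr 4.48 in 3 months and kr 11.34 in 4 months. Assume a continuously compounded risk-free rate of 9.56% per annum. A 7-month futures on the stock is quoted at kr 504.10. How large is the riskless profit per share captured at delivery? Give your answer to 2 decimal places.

PV(dividends) I = 4.48·e^(−0.0956·3/12) + 11.34·e^(−0.0956·4/12) = 15.3585
Fair futures F* = (S − I)·e^(rT) = (502.44 − 15.3585)·e^0.055767 = 487.0815 × 1.057351 = 515.0161
Market kr 504.10 < fair 515.0161: forward underpriced → reverse cash-and-carry (short the stock, invest proceeds at r, pay the dividends, go long the forward).
Profit at T = |F_mkt − F*| = |504.10 − 515.0161| = kr 10.92 per share

kr 10.92 per share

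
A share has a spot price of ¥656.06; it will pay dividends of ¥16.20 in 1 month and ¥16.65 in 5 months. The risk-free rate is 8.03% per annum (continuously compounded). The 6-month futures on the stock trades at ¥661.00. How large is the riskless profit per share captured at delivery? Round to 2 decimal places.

PV(dividends) I = 16.20·e^(−0.0803·1/12) + 16.65·e^(−0.0803·5/12) = 32.1941
Fair futures F* = (S − I)·e^(rT) = (656.06 − 32.1941)·e^0.040150 = 623.8659 × 1.040967 = 649.4238
Market ¥661.00 > fair 649.4238: forward overpriced → cash-and-carry (borrow at r, buy the stock and collect the dividends, short the forward).
Profit at T = |F_mkt − F*| = |661.00 − 649.4238| = ¥11.58 per share

¥11.58 per share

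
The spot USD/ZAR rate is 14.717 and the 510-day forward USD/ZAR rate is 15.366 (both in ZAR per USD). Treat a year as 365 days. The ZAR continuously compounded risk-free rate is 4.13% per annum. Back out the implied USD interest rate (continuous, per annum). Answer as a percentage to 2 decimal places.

1.04%

F = S·e^((r_ZAR − r_USD)T) ⇒ r_USD = r_ZAR − ln(F/S)/T
ln(15.366/14.717) = 0.043154; /(510/365) = 0.030885
r_USD = 0.0413 − 0.030885 = 0.010415
r_USD = 1.04%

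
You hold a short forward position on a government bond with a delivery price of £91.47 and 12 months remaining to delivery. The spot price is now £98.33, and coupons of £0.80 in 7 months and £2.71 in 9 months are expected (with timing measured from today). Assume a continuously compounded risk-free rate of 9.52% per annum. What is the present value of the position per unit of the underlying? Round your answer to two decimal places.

PV(remaining coupons) I = 0.80·e^(−0.0952·7/12) + 2.71·e^(−0.0952·9/12) = 3.2800
Current forward F = (S − I)·e^(rT) = (98.33 − 3.2800)·e^(0.0952·12/12) = 95.0500 × 1.099879 = 104.5435
Value (long) = (F − K)·e^(−rT) = (104.5435 − 91.47) × 0.909191 = 11.8863
Short position value = −(long value) = -£11.89

-£11.89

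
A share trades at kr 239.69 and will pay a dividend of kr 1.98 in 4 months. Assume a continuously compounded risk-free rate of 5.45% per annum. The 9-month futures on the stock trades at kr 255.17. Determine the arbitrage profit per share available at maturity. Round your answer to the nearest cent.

PV(dividends) I = 1.98·e^(−0.0545·4/12) = 1.9444
Fair futures F* = (S − I)·e^(rT) = (239.69 − 1.9444)·e^0.040875 = 237.7456 × 1.041722 = 247.6648
Market kr 255.17 > fair 247.6648: forward overpriced → cash-and-carry (borrow at r, buy the stock and collect the dividends, short the forward).
Profit at T = |F_mkt − F*| = |255.17 − 247.6648| = kr 7.51 per share

kr 7.51 per share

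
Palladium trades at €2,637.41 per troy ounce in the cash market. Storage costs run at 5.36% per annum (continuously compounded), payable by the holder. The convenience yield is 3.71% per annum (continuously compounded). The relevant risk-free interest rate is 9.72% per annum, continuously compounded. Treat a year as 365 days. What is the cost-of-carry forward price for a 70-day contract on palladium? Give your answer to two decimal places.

€2,695.55 per troy ounce

Net carry = r + u − y = 0.0972 + 0.0536 − 0.0371 = 0.1137
F = S·e^((r+u−y)T) = 2637.41 · e^(0.1137 × 70/365) = 2637.41 · e^0.02180548
= 2637.41 × 1.02204496 = €2,695.55 per troy ounce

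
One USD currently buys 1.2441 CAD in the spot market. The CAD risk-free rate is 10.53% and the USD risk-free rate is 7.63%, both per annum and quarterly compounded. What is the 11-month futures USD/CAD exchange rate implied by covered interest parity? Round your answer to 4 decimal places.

By covered interest parity, F = S · (1+r_CAD/4)^(4T) / (1+r_USD/4)^(4T)
= 1.2441 × 1.099963 / 1.071739 = 1.2441 × 1.026335
F = 1.2769 CAD per USD

1.2769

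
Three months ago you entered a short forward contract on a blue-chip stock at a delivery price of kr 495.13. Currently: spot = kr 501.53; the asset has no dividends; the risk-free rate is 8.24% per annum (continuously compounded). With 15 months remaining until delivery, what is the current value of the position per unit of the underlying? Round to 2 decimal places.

-kr 54.86

Current fair forward for the remaining 15 months: F = S·e^(r·T), r = 0.0824
F = 501.53 · e^(0.0824 × 15/12) = 501.53 × 1.108491 = 555.9415
Value of long forward = (F − K)·e^(−rT) = (555.9415 − 495.13) · e^(−0.0824·15/12)
= 60.8115 × 0.902127 = 54.86
Short position value = −(long value) = -kr 54.86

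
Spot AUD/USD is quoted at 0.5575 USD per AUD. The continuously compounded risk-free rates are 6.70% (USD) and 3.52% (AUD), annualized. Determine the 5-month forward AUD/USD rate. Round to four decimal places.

F = S·e^((r_USD − r_AUD)T) = 0.5575 · e^((0.0670 − 0.0352) × 5/12)
= 0.5575 · e^0.013250 = 0.5575 × 1.013338
F = 0.5649 USD per AUD

0.5649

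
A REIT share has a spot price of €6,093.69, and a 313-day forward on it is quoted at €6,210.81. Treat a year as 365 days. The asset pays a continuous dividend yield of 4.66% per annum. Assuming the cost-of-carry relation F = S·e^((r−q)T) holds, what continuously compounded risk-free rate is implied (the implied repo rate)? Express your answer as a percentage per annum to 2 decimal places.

From F = S·e^((r−q)T): (r − q) = ln(F/S)/T
ln(6210.81/6093.69) = ln(1.019220) = 0.019038
(r − q) = 0.019038 / (313/365) = 0.022201
r = ln(F/S)/T + q = 0.022201 + 0.0466 = 0.068801
r = 6.88%

6.88%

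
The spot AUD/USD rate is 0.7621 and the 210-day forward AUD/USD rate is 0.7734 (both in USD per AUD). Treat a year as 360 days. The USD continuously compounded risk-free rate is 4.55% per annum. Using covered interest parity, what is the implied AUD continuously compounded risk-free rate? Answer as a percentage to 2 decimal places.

F = S·e^((r_USD − r_AUD)T) ⇒ r_AUD = r_USD − ln(F/S)/T
ln(0.7734/0.7621) = 0.014719; /(210/360) = 0.025233
r_AUD = 0.0455 − 0.025233 = 0.020267
r_AUD = 2.03%

2.03%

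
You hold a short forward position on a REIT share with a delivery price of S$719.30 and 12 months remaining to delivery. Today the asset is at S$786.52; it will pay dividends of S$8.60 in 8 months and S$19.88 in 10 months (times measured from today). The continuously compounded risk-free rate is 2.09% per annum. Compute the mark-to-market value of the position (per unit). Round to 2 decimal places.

PV(remaining dividends) I = 8.60·e^(−0.0209·8/12) + 19.88·e^(−0.0209·10/12) = 28.0178
Current forward F = (S − I)·e^(rT) = (786.52 − 28.0178)·e^(0.0209·12/12) = 758.5022 × 1.021120 = 774.5218
Value (long) = (F − K)·e^(−rT) = (774.5218 − 719.30) × 0.979317 = 54.0796
Short position value = −(long value) = -S$54.08

-S$54.08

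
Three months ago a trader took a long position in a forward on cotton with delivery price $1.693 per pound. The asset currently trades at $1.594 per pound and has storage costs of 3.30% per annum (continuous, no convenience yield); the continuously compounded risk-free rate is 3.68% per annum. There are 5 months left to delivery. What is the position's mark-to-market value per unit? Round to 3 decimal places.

-$0.051 per pound

Current fair forward for the remaining 5 months: F = S·e^((r + u)·T), (r + u) = 0.0368 + 0.0330 = 0.0698
F = 1.594 · e^(0.0698 × 5/12) = 1.594 × 1.029510 = 1.6410
Value of long forward = (F − K)·e^(−rT) = (1.6410 − 1.693) · e^(−0.0368·5/12)
= -0.0520 × 0.984784 = -0.051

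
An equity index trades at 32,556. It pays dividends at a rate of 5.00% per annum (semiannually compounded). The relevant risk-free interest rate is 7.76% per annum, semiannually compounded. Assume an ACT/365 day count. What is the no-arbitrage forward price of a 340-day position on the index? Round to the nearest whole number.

F = S · (1+r/2)^(2T) / (1+q/2)^(2T)
= 32556 × 1.073493 / 1.047077 = 32556 × 1.025228
F = 33,377

33,377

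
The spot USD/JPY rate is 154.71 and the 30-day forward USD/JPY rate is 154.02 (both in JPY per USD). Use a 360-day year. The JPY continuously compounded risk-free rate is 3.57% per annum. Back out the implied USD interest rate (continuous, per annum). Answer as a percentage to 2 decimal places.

8.93%

F = S·e^((r_JPY − r_USD)T) ⇒ r_USD = r_JPY − ln(F/S)/T
ln(154.02/154.71) = -0.004470; /(30/360) = -0.053640
r_USD = 0.0357 + 0.053640 = 0.089340
r_USD = 8.93%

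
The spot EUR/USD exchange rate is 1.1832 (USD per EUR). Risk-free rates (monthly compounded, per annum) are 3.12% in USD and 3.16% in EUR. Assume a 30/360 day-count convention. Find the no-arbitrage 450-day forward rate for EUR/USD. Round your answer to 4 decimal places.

By covered interest parity, F = S · (1+r_USD/12)^(12T) / (1+r_EUR/12)^(12T)
= 1.1832 × 1.039718 / 1.040236 = 1.1832 × 0.999502
F = 1.1826 USD per EUR

1.1826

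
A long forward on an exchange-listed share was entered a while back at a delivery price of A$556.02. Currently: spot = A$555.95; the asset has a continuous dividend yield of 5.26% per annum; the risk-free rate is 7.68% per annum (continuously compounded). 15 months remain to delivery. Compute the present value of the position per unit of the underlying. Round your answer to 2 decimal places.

Current fair forward for the remaining 15 months: F = S·e^((r − q)·T), (r − q) = 0.0768 − 0.0526 = 0.0242
F = 555.95 · e^(0.0242 × 15/12) = 555.95 × 1.030712 = 573.0243
Value of long forward = (F − K)·e^(−rT) = (573.0243 − 556.02) · e^(−0.0768·15/12)
= 17.0043 × 0.908464 = 15.45

A$15.45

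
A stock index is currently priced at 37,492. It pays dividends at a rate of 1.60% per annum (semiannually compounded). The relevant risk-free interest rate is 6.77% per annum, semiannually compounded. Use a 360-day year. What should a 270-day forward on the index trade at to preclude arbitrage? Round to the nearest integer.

F = S · (1+r/2)^(2T) / (1+q/2)^(2T)
= 37492 × 1.051202 / 1.012024 = 37492 × 1.038713
F = 38,943

38,943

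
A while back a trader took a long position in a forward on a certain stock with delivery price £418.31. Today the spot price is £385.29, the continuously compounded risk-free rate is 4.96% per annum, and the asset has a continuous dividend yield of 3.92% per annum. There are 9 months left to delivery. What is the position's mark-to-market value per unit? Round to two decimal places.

Current fair forward for the remaining 9 months: F = S·e^((r − q)·T), (r − q) = 0.0496 − 0.0392 = 0.0104
F = 385.29 · e^(0.0104 × 9/12) = 385.29 × 1.007830 = 388.3068
Value of long forward = (F − K)·e^(−rT) = (388.3068 − 418.31) · e^(−0.0496·9/12)
= -30.0032 × 0.963483 = -28.91

-£28.91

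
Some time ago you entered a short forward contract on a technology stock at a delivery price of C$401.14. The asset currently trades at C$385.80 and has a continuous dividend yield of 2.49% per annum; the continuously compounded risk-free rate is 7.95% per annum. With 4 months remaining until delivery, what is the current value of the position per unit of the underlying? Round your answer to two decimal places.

C$8.04

Current fair forward for the remaining 4 months: F = S·e^((r − q)·T), (r − q) = 0.0795 − 0.0249 = 0.0546
F = 385.80 · e^(0.0546 × 4/12) = 385.80 × 1.018367 = 392.8860
Value of long forward = (F − K)·e^(−rT) = (392.8860 − 401.14) · e^(−0.0795·4/12)
= -8.2540 × 0.973848 = -8.04
Short position value = −(long value) = C$8.04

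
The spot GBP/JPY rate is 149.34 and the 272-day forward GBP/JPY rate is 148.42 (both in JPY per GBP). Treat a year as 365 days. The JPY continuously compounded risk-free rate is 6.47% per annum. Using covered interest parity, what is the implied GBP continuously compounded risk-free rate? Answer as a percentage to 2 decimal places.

7.30%

F = S·e^((r_JPY − r_GBP)T) ⇒ r_GBP = r_JPY − ln(F/S)/T
ln(148.42/149.34) = -0.006179; /(272/365) = -0.008292
r_GBP = 0.0647 + 0.008292 = 0.072992
r_GBP = 7.30%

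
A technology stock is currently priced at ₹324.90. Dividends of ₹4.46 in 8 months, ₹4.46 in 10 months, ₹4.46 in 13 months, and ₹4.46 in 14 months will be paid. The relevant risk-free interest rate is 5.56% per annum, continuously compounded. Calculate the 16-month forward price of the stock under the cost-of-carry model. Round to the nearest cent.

₹331.66

PV(dividends) I = 4.46·e^(−0.0556·8/12) + 4.46·e^(−0.0556·10/12) + 4.46·e^(−0.0556·13/12) + 4.46·e^(−0.0556·14/12)
I = 4.2977 + 4.2581 + 4.1993 + 4.1799 = 16.9350
F = (S − I)·e^(rT) = (324.90 − 16.9350) · e^(0.0556·16/12)
= 307.9650 · e^0.074133 = 307.9650 × 1.076950 = ₹331.66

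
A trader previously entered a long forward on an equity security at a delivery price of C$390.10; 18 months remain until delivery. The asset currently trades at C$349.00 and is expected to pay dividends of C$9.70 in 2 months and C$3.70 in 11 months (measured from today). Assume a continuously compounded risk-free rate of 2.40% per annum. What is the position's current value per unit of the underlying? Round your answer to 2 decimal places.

-C$40.59

PV(remaining dividends) I = 9.70·e^(−0.0240·2/12) + 3.70·e^(−0.0240·11/12) = 13.2808
Current forward F = (S − I)·e^(rT) = (349.00 − 13.2808)·e^(0.0240·18/12) = 335.7192 × 1.036656 = 348.0253
Value (long) = (F − K)·e^(−rT) = (348.0253 − 390.10) × 0.964640 = -40.5869
Value = -C$40.59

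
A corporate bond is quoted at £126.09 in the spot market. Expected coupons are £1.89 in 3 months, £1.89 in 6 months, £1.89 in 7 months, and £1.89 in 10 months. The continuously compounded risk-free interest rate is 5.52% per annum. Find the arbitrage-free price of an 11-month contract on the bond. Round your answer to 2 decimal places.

PV(coupons) I = 1.89·e^(−0.0552·3/12) + 1.89·e^(−0.0552·6/12) + 1.89·e^(−0.0552·7/12) + 1.89·e^(−0.0552·10/12)
I = 1.8641 + 1.8385 + 1.8301 + 1.8050 = 7.3377
F = (S − I)·e^(rT) = (126.09 − 7.3377) · e^(0.0552·11/12)
= 118.7523 · e^0.050600 = 118.7523 × 1.051902 = £124.92

£124.92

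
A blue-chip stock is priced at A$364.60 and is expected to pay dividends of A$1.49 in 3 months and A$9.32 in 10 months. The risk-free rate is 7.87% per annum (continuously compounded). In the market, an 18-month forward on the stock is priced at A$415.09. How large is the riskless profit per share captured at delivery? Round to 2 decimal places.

A$16.27 per share

PV(dividends) I = 1.49·e^(−0.0787·3/12) + 9.32·e^(−0.0787·10/12) = 10.1893
Fair forward F* = (S − I)·e^(rT) = (364.60 − 10.1893)·e^0.118050 = 354.4107 × 1.125300 = 398.8184
Market A$415.09 > fair 398.8184: forward overpriced → cash-and-carry (borrow at r, buy the stock and collect the dividends, short the forward).
Profit at T = |F_mkt − F*| = |415.09 − 398.8184| = A$16.27 per share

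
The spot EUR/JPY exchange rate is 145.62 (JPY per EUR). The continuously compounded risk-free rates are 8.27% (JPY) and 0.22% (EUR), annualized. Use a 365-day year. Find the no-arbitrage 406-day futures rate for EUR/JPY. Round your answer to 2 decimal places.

159.26

F = S·e^((r_JPY − r_EUR)T) = 145.62 · e^((0.0827 − 0.0022) × 406/365)
= 145.62 · e^0.089542 = 145.62 × 1.093673
F = 159.26 JPY per EUR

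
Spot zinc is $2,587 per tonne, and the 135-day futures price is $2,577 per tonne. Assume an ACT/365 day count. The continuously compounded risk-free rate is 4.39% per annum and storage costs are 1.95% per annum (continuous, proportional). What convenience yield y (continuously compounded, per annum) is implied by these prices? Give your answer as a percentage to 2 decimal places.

F = S·e^((r+u−y)T) ⇒ (r+u−y) = ln(F/S)/T
ln(2577/2587) = -0.003873; /T ⇒ -0.010471
y = r + u − ln(F/S)/T = 0.0439 + 0.0195 + 0.010471 = 0.073871
y = 7.39%

7.39%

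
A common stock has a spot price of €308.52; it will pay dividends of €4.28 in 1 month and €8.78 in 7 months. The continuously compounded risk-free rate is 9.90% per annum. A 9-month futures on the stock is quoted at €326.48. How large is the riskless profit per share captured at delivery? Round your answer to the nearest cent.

PV(dividends) I = 4.28·e^(−0.0990·1/12) + 8.78·e^(−0.0990·7/12) = 12.5322
Fair futures F* = (S − I)·e^(rT) = (308.52 − 12.5322)·e^0.074250 = 295.9878 × 1.077076 = 318.8014
Market €326.48 > fair 318.8014: forward overpriced → cash-and-carry (borrow at r, buy the stock and collect the dividends, short the forward).
Profit at T = |F_mkt − F*| = |326.48 − 318.8014| = €7.68 per share

€7.68 per share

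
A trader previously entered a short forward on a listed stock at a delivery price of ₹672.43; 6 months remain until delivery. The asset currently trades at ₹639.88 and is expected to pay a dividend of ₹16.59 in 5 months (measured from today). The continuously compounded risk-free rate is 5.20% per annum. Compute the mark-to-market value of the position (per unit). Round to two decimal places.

₹31.53

PV(remaining dividends) I = 16.59·e^(−0.0520·5/12) = 16.2344
Current forward F = (S − I)·e^(rT) = (639.88 − 16.2344)·e^(0.0520·6/12) = 623.6456 × 1.026341 = 640.0730
Value (long) = (F − K)·e^(−rT) = (640.0730 − 672.43) × 0.974335 = -31.5266
Short position value = −(long value) = ₹31.53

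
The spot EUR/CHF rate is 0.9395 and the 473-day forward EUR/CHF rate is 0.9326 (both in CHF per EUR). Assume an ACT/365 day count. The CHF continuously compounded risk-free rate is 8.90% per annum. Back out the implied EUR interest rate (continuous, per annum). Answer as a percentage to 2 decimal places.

F = S·e^((r_CHF − r_EUR)T) ⇒ r_EUR = r_CHF − ln(F/S)/T
ln(0.9326/0.9395) = -0.007371; /(473/365) = -0.005688
r_EUR = 0.0890 + 0.005688 = 0.094688
r_EUR = 9.47%

9.47%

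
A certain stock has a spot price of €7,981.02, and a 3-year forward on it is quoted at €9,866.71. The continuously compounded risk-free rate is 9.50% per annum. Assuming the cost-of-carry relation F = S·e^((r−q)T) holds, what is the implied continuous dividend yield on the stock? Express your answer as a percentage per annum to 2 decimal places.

2.43%

From F = S·e^((r−q)T): (r − q) = ln(F/S)/T
ln(9866.71/7981.02) = ln(1.236272) = 0.212100
(r − q) = 0.212100 / (3) = 0.070700
q = r − ln(F/S)/T = 0.0950 − 0.070700 = 0.024300
q = 2.43%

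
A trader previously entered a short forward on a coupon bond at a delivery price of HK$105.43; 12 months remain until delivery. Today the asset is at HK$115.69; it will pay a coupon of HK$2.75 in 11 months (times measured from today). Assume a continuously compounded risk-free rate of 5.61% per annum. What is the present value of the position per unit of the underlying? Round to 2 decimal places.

PV(remaining coupons) I = 2.75·e^(−0.0561·11/12) = 2.6122
Current forward F = (S − I)·e^(rT) = (115.69 − 2.6122)·e^(0.0561·12/12) = 113.0778 × 1.057703 = 119.6027
Value (long) = (F − K)·e^(−rT) = (119.6027 − 105.43) × 0.945445 = 13.3995
Short position value = −(long value) = -HK$13.40

-HK$13.40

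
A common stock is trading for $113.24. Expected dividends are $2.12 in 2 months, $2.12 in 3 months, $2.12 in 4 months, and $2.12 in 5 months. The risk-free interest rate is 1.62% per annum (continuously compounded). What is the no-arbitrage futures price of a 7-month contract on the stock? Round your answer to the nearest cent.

PV(dividends) I = 2.12·e^(−0.0162·2/12) + 2.12·e^(−0.0162·3/12) + 2.12·e^(−0.0162·4/12) + 2.12·e^(−0.0162·5/12)
I = 2.1143 + 2.1114 + 2.1086 + 2.1057 = 8.4400
F = (S − I)·e^(rT) = (113.24 − 8.4400) · e^(0.0162·7/12)
= 104.8000 · e^0.009450 = 104.8000 × 1.009495 = $105.80

$105.80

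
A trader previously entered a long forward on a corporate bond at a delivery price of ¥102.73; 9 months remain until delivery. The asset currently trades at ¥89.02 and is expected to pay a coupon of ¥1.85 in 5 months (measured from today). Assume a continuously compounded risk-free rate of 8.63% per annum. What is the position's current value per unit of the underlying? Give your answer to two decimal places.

PV(remaining coupons) I = 1.85·e^(−0.0863·5/12) = 1.7847
Current forward F = (S − I)·e^(rT) = (89.02 − 1.7847)·e^(0.0863·9/12) = 87.2353 × 1.066866 = 93.0684
Value (long) = (F − K)·e^(−rT) = (93.0684 − 102.73) × 0.937325 = -9.0561
Value = -¥9.06

-¥9.06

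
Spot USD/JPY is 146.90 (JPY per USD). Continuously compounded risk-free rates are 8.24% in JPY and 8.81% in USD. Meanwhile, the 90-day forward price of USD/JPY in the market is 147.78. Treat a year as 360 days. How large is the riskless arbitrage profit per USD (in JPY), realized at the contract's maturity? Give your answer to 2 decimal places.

1.09 per USD (in JPY)

Fair forward: F* = S·e^(carry·T), with carry = (r_JPY − r_USD) = 0.0824 − 0.0881 = -0.0057
F* = 146.90 · e^(-0.0057 × 90/360) = 146.90 · e^-0.001425 = 146.90 × 0.998576 = 146.6908
Market 147.78 > fair 146.6908: forward overpriced → cash-and-carry (buy spot, short the forward).
At maturity, profit = |F_mkt − F*| = |147.78 − 146.6908| = 1.09 per USD (in JPY)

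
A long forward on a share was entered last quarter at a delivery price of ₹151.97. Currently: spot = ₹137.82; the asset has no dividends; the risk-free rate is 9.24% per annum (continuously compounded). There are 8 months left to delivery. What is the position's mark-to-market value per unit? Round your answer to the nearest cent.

-₹5.07

Current fair forward for the remaining 8 months: F = S·e^(r·T), r = 0.0924
F = 137.82 · e^(0.0924 × 8/12) = 137.82 × 1.063537 = 146.5767
Value of long forward = (F − K)·e^(−rT) = (146.5767 − 151.97) · e^(−0.0924·8/12)
= -5.3933 × 0.940259 = -5.07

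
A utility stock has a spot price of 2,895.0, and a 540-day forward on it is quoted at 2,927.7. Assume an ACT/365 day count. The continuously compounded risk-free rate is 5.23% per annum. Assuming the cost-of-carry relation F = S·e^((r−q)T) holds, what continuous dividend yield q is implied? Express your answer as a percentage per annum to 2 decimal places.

4.47%

From F = S·e^((r−q)T): (r − q) = ln(F/S)/T
ln(2927.7/2895.0) = ln(1.011295) = 0.011232
(r − q) = 0.011232 / (540/365) = 0.007592
q = r − ln(F/S)/T = 0.0523 − 0.007592 = 0.044708
q = 4.47%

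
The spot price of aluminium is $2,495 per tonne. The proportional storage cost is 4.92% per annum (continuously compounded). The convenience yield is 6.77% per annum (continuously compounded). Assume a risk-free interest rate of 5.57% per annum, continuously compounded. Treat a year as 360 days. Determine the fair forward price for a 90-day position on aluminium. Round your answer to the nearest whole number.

$2,518 per tonne

Net carry = r + u − y = 0.0557 + 0.0492 − 0.0677 = 0.0372
F = S·e^((r+u−y)T) = 2495 · e^(0.0372 × 90/360) = 2495 · e^0.009300
= 2495 × 1.009343 = $2,518 per tonne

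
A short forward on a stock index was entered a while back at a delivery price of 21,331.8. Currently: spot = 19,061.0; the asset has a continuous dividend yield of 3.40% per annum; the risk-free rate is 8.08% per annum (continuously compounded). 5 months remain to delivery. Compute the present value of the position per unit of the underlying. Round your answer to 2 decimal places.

Current fair forward for the remaining 5 months: F = S·e^((r − q)·T), (r − q) = 0.0808 − 0.0340 = 0.0468
F = 19061.0 · e^(0.0468 × 5/12) = 19061.0 × 1.01969137 = 19436.3372
Value of long forward = (F − K)·e^(−rT) = (19436.3372 − 21331.8) · e^(−0.0808·5/12)
= -1895.4628 × 0.96689375 = -1832.71
Short position value = −(long value) = 1832.71

1832.71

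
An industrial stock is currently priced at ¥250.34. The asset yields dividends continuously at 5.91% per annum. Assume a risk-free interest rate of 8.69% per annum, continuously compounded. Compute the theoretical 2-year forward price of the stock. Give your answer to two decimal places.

F = S·e^((r − q)T) = 250.34 · e^((0.0869 − 0.0591) × 2)
= 250.34 · e^0.055600 = 250.34 × 1.057175
F = ¥264.65

¥264.65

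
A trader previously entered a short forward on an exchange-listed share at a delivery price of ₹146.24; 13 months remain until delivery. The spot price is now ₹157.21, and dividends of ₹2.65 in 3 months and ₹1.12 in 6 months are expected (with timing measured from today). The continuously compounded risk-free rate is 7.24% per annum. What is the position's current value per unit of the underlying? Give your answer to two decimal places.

-₹18.32

PV(remaining dividends) I = 2.65·e^(−0.0724·3/12) + 1.12·e^(−0.0724·6/12) = 3.6826
Current forward F = (S − I)·e^(rT) = (157.21 − 3.6826)·e^(0.0724·13/12) = 153.5274 × 1.081591 = 166.0539
Value (long) = (F − K)·e^(−rT) = (166.0539 − 146.24) × 0.924564 = 18.3192
Short position value = −(long value) = -₹18.32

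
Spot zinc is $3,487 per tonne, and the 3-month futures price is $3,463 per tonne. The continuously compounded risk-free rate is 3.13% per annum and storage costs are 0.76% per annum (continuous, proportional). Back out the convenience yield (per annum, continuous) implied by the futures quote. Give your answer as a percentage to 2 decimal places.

F = S·e^((r+u−y)T) ⇒ (r+u−y) = ln(F/S)/T
ln(3463/3487) = -0.006907; /T ⇒ -0.027628
y = r + u − ln(F/S)/T = 0.0313 + 0.0076 + 0.027628 = 0.066528
y = 6.65%

6.65%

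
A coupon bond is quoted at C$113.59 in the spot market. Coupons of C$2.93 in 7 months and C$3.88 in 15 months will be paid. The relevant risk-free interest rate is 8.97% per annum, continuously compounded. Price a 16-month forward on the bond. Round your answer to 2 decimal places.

C$120.98

PV(coupons) I = 2.93·e^(−0.0897·7/12) + 3.88·e^(−0.0897·15/12)
I = 2.7806 + 3.4685 = 6.2491
F = (S − I)·e^(rT) = (113.59 − 6.2491) · e^(0.0897·16/12)
= 107.3409 · e^0.119600 = 107.3409 × 1.127046 = C$120.98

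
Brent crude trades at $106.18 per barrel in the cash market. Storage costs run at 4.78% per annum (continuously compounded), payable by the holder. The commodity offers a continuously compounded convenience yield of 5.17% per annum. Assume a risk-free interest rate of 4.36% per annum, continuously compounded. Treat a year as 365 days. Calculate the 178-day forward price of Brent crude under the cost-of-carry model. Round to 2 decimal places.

Net carry = r + u − y = 0.0436 + 0.0478 − 0.0517 = 0.0397
F = S·e^((r+u−y)T) = 106.18 · e^(0.0397 × 178/365) = 106.18 · e^0.019361
= 106.18 × 1.019550 = $108.26 per barrel

$108.26 per barrel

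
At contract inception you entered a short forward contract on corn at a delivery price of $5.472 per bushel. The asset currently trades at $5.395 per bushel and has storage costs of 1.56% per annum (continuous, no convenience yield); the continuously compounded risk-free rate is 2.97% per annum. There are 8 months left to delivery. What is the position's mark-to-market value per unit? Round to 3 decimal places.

-$0.087 per bushel

Current fair forward for the remaining 8 months: F = S·e^((r + u)·T), (r + u) = 0.0297 + 0.0156 = 0.0453
F = 5.395 · e^(0.0453 × 8/12) = 5.395 × 1.030661 = 5.5604
Value of long forward = (F − K)·e^(−rT) = (5.5604 − 5.472) · e^(−0.0297·8/12)
= 0.0884 × 0.980395 = 0.087
Short position value = −(long value) = -$0.087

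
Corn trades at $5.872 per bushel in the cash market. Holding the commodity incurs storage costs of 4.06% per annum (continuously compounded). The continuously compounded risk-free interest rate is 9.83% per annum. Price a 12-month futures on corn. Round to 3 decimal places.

$6.747 per bushel

Net carry = r + u − y = 0.0983 + 0.0406 − 0.0000 = 0.1389
F = S·e^((r+u−y)T) = 5.872 · e^(0.1389 × 12/12) = 5.872 · e^0.138900
= 5.872 × 1.149009 = $6.747 per bushel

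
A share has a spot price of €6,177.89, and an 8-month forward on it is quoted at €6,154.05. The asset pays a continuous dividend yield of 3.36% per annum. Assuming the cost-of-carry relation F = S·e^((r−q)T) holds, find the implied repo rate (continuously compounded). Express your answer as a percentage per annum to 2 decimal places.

2.78%

From F = S·e^((r−q)T): (r − q) = ln(F/S)/T
ln(6154.05/6177.89) = ln(0.996141) = -0.003866
(r − q) = -0.003866 / (8/12) = -0.005799
r = ln(F/S)/T + q = -0.005799 + 0.0336 = 0.027801
r = 2.78%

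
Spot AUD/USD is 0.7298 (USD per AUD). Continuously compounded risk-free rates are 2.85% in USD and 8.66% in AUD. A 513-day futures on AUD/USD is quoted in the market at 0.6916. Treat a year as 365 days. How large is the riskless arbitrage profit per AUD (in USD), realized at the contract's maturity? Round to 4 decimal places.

0.0190 per AUD (in USD)

Fair futures: F* = S·e^(carry·T), with carry = (r_USD − r_AUD) = 0.0285 − 0.0866 = -0.0581
F* = 0.7298 · e^(-0.0581 × 513/365) = 0.7298 · e^-0.081658 = 0.7298 × 0.921587 = 0.6726
Market 0.6916 > fair 0.6726: forward overpriced → cash-and-carry (buy spot, short the forward).
At maturity, profit = |F_mkt − F*| = |0.6916 − 0.6726| = 0.0190 per AUD (in USD)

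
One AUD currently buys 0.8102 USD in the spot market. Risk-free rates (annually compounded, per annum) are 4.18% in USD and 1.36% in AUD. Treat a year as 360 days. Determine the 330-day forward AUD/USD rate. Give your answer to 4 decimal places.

By covered interest parity, F = S · (1+r_USD)^T / (1+r_AUD)^T
= 0.8102 × 1.038251 / 1.012460 = 0.8102 × 1.025474
F = 0.8308 USD per AUD

0.8308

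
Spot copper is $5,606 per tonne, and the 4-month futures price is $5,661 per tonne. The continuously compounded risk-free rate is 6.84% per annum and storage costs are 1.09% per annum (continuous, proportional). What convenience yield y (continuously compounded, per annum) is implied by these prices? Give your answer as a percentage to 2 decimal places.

5.00%

F = S·e^((r+u−y)T) ⇒ (r+u−y) = ln(F/S)/T
ln(5661/5606) = 0.009763; /T ⇒ 0.029289
y = r + u − ln(F/S)/T = 0.0684 + 0.0109 − 0.029289 = 0.050011
y = 5.00%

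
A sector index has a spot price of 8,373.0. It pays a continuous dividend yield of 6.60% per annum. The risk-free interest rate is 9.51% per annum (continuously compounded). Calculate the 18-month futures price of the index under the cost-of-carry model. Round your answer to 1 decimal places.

8,746.6

F = S·e^((r − q)T) = 8373.0 · e^((0.0951 − 0.0660) × 18/12)
= 8373.0 · e^0.043650 = 8373.0 × 1.044617
F = 8,746.6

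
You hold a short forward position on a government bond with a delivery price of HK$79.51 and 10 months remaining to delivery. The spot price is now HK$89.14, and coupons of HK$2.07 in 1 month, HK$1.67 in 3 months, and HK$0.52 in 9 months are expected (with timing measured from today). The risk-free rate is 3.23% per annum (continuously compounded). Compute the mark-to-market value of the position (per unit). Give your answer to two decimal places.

PV(remaining coupons) I = 2.07·e^(−0.0323·1/12) + 1.67·e^(−0.0323·3/12) + 0.52·e^(−0.0323·9/12) = 4.2286
Current forward F = (S − I)·e^(rT) = (89.14 − 4.2286)·e^(0.0323·10/12) = 84.9114 × 1.027282 = 87.2280
Value (long) = (F − K)·e^(−rT) = (87.2280 − 79.51) × 0.973442 = 7.5130
Short position value = −(long value) = -HK$7.51

-HK$7.51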